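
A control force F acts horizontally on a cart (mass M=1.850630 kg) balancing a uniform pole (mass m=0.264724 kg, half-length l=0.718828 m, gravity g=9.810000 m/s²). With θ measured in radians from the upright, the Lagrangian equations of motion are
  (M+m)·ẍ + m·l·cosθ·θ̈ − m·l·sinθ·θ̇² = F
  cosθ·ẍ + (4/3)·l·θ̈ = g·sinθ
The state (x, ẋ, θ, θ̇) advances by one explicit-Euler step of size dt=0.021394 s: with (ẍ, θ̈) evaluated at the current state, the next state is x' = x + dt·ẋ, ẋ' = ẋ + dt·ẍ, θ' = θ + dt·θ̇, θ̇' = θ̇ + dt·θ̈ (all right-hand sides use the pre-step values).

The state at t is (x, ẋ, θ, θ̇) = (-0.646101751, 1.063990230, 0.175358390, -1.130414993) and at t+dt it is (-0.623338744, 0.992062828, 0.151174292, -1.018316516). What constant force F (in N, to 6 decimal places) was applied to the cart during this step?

ẍ = (ẋ'−ẋ)/dt = (0.992062828−1.063990230)/0.021394 = -3.362036
θ̈ = (θ̇'−θ̇)/dt = (-1.018316516−-1.130414993)/0.021394 = 5.239716
sinθ=0.174461, cosθ=0.984664
F = (M+m)·ẍ + m·l·cosθ·θ̈ − m·l·sinθ·θ̇² = -7.111897 + 0.981780 − 0.042422 = -6.172539

F = -6.172539 N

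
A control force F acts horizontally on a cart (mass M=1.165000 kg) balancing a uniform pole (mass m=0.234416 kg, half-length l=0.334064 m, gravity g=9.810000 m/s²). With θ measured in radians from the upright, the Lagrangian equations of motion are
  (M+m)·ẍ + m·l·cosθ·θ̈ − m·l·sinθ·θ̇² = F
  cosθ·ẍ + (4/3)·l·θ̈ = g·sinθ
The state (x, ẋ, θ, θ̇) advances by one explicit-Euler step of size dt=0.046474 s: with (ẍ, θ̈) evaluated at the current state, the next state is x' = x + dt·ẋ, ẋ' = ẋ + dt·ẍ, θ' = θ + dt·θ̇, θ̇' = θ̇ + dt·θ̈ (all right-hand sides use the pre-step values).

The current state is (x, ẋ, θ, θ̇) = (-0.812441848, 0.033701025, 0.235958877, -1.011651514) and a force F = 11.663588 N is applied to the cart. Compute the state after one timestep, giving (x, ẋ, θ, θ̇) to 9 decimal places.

(-0.810875627, 0.459179604, 0.188943385, -1.701133856)

sinθ=0.233775400, cosθ=0.972290626
temp = (F + m·l·θ̇²·sinθ)/(M+m) = (11.663588 + 0.018736032)/1.399416 = 8.347999474
θ̈ = (g·sinθ − cosθ·temp)/(l·(4/3 − m·cos²θ/(M+m))) = -14.835872584
ẍ = temp − m·l·θ̈·cosθ/(M+m) = 9.155196004
Euler: x'=-0.812441848+0.046474·0.033701025=-0.810875627, ẋ'=0.033701025+0.046474·9.155196004=0.459179604
       θ'=0.235958877+0.046474·-1.011651514=0.188943385, θ̇'=-1.011651514+0.046474·-14.835872584=-1.701133856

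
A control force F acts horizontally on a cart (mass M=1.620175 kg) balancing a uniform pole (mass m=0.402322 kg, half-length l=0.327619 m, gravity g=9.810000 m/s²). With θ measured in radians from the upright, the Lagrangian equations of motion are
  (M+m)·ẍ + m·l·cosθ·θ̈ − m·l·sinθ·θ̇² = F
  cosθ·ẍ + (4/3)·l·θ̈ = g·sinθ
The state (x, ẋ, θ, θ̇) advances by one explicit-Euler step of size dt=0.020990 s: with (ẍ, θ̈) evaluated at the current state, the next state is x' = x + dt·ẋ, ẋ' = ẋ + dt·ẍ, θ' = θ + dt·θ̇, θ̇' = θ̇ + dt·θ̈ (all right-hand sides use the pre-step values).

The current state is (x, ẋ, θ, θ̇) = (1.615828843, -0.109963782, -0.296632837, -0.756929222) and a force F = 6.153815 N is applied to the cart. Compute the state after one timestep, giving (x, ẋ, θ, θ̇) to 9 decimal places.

sinθ=-0.292301764, cosθ=0.956326136
temp = (F + m·l·θ̇²·sinθ)/(M+m) = (6.153815 + -0.022074193)/2.022497 = 3.031767566
θ̈ = (g·sinθ − cosθ·temp)/(l·(4/3 − m·cos²θ/(M+m))) = -15.287632945
ẍ = temp − m·l·θ̈·cosθ/(M+m) = 3.984566467
Euler: x'=1.615828843+0.020990·-0.109963782=1.613520703, ẋ'=-0.109963782+0.020990·3.984566467=-0.026327732
       θ'=-0.296632837+0.020990·-0.756929222=-0.312520781, θ̇'=-0.756929222+0.020990·-15.287632945=-1.077816638

(1.613520703, -0.026327732, -0.312520781, -1.077816638)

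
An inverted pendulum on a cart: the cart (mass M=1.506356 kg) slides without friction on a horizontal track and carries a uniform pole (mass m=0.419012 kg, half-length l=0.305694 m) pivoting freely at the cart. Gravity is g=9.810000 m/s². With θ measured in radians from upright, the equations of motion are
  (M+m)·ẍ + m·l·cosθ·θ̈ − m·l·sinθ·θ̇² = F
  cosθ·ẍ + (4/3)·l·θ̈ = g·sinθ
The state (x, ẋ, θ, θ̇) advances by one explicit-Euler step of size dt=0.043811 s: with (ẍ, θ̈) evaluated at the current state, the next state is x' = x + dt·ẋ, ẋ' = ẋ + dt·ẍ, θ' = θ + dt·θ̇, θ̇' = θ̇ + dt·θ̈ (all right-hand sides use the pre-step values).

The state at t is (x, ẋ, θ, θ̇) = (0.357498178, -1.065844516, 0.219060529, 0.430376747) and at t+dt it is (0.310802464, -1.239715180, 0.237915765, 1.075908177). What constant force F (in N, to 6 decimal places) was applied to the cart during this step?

ẍ = (ẋ'−ẋ)/dt = (-1.239715180−-1.065844516)/0.043811 = -3.968653
θ̈ = (θ̇'−θ̇)/dt = (1.075908177−0.430376747)/0.043811 = 14.734460
sinθ=0.217313, cosθ=0.976102
F = (M+m)·ẍ + m·l·cosθ·θ̈ − m·l·sinθ·θ̇² = -7.641118 + 1.842226 − 0.005156 = -5.804048

F = -5.804048 N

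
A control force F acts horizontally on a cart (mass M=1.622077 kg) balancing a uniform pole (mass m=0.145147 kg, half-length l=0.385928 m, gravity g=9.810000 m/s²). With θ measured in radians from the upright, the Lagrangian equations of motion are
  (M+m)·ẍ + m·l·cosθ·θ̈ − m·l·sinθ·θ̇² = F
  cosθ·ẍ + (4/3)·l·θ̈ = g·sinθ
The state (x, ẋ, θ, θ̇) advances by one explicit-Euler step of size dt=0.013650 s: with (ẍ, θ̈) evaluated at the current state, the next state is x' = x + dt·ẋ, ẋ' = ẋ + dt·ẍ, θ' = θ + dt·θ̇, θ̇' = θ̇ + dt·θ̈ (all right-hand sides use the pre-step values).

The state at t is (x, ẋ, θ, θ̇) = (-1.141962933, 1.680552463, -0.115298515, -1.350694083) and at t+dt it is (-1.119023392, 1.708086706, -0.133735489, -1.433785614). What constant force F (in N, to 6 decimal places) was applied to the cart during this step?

ẍ = (ẋ'−ẋ)/dt = (1.708086706−1.680552463)/0.013650 = 2.017161
θ̈ = (θ̇'−θ̇)/dt = (-1.433785614−-1.350694083)/0.013650 = -6.087292
sinθ=-0.115043, cosθ=0.993360
F = (M+m)·ẍ + m·l·cosθ·θ̈ − m·l·sinθ·θ̇² = 3.564775 + -0.338724 − -0.011757 = 3.237808

F = 3.237808 N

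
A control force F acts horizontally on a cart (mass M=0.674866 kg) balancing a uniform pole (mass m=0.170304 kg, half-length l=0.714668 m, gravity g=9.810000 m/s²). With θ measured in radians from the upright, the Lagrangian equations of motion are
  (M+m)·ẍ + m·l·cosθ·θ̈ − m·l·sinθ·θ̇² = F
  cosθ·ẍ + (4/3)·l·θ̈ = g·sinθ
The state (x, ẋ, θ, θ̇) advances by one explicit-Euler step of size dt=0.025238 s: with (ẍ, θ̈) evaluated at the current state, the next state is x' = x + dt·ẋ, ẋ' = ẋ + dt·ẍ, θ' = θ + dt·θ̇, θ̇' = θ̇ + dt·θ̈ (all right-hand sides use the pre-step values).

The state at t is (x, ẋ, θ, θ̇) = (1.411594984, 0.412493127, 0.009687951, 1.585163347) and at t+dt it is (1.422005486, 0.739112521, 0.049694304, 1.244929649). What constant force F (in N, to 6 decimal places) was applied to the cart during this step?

F = 9.294158 N

ẍ = (ẋ'−ẋ)/dt = (0.739112521−0.412493127)/0.025238 = 12.941572
θ̈ = (θ̇'−θ̇)/dt = (1.244929649−1.585163347)/0.025238 = -13.481009
sinθ=0.009688, cosθ=0.999953
F = (M+m)·ẍ + m·l·cosθ·θ̈ − m·l·sinθ·θ̇² = 10.937828 + -1.640708 − 0.002963 = 9.294158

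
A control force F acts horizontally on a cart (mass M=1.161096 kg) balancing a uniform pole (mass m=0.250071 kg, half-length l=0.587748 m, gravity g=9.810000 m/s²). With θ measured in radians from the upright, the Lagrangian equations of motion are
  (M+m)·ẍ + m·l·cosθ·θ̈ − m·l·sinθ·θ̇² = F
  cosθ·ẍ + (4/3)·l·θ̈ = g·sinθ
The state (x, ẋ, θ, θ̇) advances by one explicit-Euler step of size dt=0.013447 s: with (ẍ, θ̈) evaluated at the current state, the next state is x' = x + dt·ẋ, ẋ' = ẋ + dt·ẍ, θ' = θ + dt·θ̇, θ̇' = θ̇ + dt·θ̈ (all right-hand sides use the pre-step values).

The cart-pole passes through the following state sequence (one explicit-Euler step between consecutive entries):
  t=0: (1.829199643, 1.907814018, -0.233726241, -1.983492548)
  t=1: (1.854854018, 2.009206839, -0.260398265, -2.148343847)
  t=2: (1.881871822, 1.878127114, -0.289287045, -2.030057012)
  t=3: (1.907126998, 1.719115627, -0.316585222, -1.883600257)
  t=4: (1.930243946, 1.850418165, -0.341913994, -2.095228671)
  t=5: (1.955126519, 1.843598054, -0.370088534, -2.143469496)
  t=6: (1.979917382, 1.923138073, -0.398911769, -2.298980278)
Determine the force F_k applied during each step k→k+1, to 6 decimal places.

F_0 = 9.021511 N
F_1 = -12.331915 N
F_2 = -14.980044 N
F_3 = 11.743422 N
F_4 = -0.996142 N
F_5 = 7.006724 N

step 0→1:
  ẍ = (ẋ'−ẋ)/dt = (2.009206839−1.907814018)/0.013447 = 7.540182
  θ̈ = (θ̇'−θ̇)/dt = (-2.148343847−-1.983492548)/0.013447 = -12.259337
  sinθ=-0.231604, cosθ=0.972810
  F = (M+m)·ẍ + m·l·cosθ·θ̈ − m·l·sinθ·θ̇² = 10.640455 + -1.752869 − -0.133925 = 9.021511
step 1→2:
  ẍ = (ẋ'−ẋ)/dt = (1.878127114−2.009206839)/0.013447 = -9.747879
  θ̈ = (θ̇'−θ̇)/dt = (-2.030057012−-2.148343847)/0.013447 = 8.796522
  sinθ=-0.257465, cosθ=0.966288
  F = (M+m)·ẍ + m·l·cosθ·θ̈ − m·l·sinθ·θ̇² = -13.755885 + 1.249315 − -0.174655 = -12.331915
step 2→3:
  ẍ = (ẋ'−ẋ)/dt = (1.719115627−1.878127114)/0.013447 = -11.825053
  θ̈ = (θ̇'−θ̇)/dt = (-1.883600257−-2.030057012)/0.013447 = 10.891407
  sinθ=-0.285269, cosθ=0.958448
  F = (M+m)·ẍ + m·l·cosθ·θ̈ − m·l·sinθ·θ̇² = -16.687125 + 1.534288 − -0.172793 = -14.980044
step 3→4:
  ẍ = (ẋ'−ẋ)/dt = (1.850418165−1.719115627)/0.013447 = 9.764448
  θ̈ = (θ̇'−θ̇)/dt = (-2.095228671−-1.883600257)/0.013447 = -15.737965
  sinθ=-0.311323, cosθ=0.950304
  F = (M+m)·ẍ + m·l·cosθ·θ̈ − m·l·sinθ·θ̇² = 13.779267 + -2.198192 − -0.162347 = 11.743422
step 4→5:
  ẍ = (ẋ'−ẋ)/dt = (1.843598054−1.850418165)/0.013447 = -0.507185
  θ̈ = (θ̇'−θ̇)/dt = (-2.143469496−-2.095228671)/0.013447 = -3.587479
  sinθ=-0.335291, cosθ=0.942115
  F = (M+m)·ẍ + m·l·cosθ·θ̈ − m·l·sinθ·θ̇² = -0.715722 + -0.496761 − -0.216341 = -0.996142
step 5→6:
  ẍ = (ẋ'−ẋ)/dt = (1.923138073−1.843598054)/0.013447 = 5.915075
  θ̈ = (θ̇'−θ̇)/dt = (-2.298980278−-2.143469496)/0.013447 = -11.564719
  sinθ=-0.361698, cosθ=0.932295
  F = (M+m)·ẍ + m·l·cosθ·θ̈ − m·l·sinθ·θ̇² = 8.347159 + -1.584686 − -0.244250 = 7.006724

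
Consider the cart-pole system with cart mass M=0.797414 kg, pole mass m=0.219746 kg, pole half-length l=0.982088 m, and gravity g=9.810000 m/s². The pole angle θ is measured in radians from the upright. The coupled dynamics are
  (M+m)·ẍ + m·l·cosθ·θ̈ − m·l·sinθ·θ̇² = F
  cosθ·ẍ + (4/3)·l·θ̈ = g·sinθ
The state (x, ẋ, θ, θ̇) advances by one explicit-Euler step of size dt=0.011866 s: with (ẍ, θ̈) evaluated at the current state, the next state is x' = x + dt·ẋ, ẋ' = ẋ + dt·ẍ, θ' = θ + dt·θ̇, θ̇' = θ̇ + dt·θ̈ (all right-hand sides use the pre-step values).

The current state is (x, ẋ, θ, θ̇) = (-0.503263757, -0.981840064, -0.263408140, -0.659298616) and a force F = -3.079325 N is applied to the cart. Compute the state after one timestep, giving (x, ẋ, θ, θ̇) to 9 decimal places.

(-0.514914271, -1.018904726, -0.271231377, -0.655115611)

sinθ=-0.260372645, cosθ=0.965508201
temp = (F + m·l·θ̇²·sinθ)/(M+m) = (-3.079325 + -0.024424803)/1.017160 = -3.051387985
θ̈ = (g·sinθ − cosθ·temp)/(l·(4/3 − m·cos²θ/(M+m))) = 0.352520187
ẍ = temp − m·l·θ̈·cosθ/(M+m) = -3.123602096
Euler: x'=-0.503263757+0.011866·-0.981840064=-0.514914271, ẋ'=-0.981840064+0.011866·-3.123602096=-1.018904726
       θ'=-0.263408140+0.011866·-0.659298616=-0.271231377, θ̇'=-0.659298616+0.011866·0.352520187=-0.655115611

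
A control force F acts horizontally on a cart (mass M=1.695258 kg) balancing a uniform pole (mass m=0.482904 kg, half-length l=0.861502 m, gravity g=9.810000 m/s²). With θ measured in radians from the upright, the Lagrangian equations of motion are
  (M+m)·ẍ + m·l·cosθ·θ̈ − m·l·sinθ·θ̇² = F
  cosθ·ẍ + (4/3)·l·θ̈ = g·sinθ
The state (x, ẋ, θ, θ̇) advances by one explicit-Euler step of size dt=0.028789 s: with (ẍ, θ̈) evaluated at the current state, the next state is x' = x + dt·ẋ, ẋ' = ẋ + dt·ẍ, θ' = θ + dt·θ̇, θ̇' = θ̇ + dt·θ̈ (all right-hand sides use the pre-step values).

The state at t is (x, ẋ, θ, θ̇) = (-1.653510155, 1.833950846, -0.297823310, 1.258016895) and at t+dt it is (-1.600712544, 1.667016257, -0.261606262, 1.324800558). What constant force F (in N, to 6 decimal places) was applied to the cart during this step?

ẍ = (ẋ'−ẋ)/dt = (1.667016257−1.833950846)/0.028789 = -5.798555
θ̈ = (θ̇'−θ̇)/dt = (1.324800558−1.258016895)/0.028789 = 2.319763
sinθ=-0.293440, cosθ=0.955977
F = (M+m)·ẍ + m·l·cosθ·θ̈ − m·l·sinθ·θ̇² = -12.630191 + 0.922589 − -0.193201 = -11.514401

F = -11.514401 N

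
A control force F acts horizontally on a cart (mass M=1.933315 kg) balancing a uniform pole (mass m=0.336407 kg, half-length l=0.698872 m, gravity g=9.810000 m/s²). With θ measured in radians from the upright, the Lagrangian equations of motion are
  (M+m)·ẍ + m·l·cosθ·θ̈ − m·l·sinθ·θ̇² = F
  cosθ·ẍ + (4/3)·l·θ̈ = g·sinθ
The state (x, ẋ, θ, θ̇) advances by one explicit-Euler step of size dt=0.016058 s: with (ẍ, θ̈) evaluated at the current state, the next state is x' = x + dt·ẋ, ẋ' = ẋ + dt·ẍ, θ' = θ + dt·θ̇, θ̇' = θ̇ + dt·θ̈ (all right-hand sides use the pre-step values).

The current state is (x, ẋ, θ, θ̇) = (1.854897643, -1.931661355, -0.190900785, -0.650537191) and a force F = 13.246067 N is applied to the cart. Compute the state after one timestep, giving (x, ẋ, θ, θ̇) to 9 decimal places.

(1.823879025, -1.823195245, -0.201347111, -0.796900653)

sinθ=-0.189743393, cosθ=0.981833715
temp = (F + m·l·θ̇²·sinθ)/(M+m) = (13.246067 + -0.018878765)/2.269722 = 5.827668866
θ̈ = (g·sinθ − cosθ·temp)/(l·(4/3 − m·cos²θ/(M+m))) = -9.114675669
ẍ = temp − m·l·θ̈·cosθ/(M+m) = 6.754646294
Euler: x'=1.854897643+0.016058·-1.931661355=1.823879025, ẋ'=-1.931661355+0.016058·6.754646294=-1.823195245
       θ'=-0.190900785+0.016058·-0.650537191=-0.201347111, θ̇'=-0.650537191+0.016058·-9.114675669=-0.796900653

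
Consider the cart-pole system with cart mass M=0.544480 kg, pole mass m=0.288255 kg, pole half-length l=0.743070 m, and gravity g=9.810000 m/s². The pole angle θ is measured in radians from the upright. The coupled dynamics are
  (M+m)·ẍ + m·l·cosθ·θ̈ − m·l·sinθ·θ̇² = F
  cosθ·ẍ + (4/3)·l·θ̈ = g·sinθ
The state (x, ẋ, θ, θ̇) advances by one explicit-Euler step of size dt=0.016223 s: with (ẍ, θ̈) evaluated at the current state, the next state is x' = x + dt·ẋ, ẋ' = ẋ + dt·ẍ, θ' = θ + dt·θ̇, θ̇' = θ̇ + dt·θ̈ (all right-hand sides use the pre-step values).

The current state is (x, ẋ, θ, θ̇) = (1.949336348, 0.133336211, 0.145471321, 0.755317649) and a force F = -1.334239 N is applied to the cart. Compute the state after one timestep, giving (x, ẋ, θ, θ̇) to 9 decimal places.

(1.951499461, 0.091002647, 0.157724839, 0.820879714)

sinθ=0.144958789, cosθ=0.989437694
temp = (F + m·l·θ̇²·sinθ)/(M+m) = (-1.334239 + 0.017713745)/0.832735 = -1.580965439
θ̈ = (g·sinθ − cosθ·temp)/(l·(4/3 − m·cos²θ/(M+m))) = 4.041303410
ẍ = temp − m·l·θ̈·cosθ/(M+m) = -2.609478159
Euler: x'=1.949336348+0.016223·0.133336211=1.951499461, ẋ'=0.133336211+0.016223·-2.609478159=0.091002647
       θ'=0.145471321+0.016223·0.755317649=0.157724839, θ̇'=0.755317649+0.016223·4.041303410=0.820879714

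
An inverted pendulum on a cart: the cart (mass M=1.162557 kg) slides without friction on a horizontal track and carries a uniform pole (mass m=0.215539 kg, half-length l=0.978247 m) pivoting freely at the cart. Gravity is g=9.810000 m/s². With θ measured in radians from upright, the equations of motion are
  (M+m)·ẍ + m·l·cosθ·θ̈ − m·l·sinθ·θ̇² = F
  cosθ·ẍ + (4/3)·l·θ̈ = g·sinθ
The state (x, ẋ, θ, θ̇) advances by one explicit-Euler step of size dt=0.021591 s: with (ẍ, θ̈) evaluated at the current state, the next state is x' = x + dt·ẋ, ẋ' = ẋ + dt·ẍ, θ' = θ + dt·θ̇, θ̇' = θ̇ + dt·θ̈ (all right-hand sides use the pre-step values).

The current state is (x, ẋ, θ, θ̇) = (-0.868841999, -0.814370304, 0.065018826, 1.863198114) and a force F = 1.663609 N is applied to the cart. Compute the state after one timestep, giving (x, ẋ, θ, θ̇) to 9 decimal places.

sinθ=0.064973025, cosθ=0.997887021
temp = (F + m·l·θ̇²·sinθ)/(M+m) = (1.663609 + 0.047558215)/1.378096 = 1.241689414
θ̈ = (g·sinθ − cosθ·temp)/(l·(4/3 − m·cos²θ/(M+m))) = -0.522303780
ẍ = temp − m·l·θ̈·cosθ/(M+m) = 1.321433679
Euler: x'=-0.868841999+0.021591·-0.814370304=-0.886425068, ẋ'=-0.814370304+0.021591·1.321433679=-0.785839229
       θ'=0.065018826+0.021591·1.863198114=0.105247136, θ̇'=1.863198114+0.021591·-0.522303780=1.851921053

(-0.886425068, -0.785839229, 0.105247136, 1.851921053)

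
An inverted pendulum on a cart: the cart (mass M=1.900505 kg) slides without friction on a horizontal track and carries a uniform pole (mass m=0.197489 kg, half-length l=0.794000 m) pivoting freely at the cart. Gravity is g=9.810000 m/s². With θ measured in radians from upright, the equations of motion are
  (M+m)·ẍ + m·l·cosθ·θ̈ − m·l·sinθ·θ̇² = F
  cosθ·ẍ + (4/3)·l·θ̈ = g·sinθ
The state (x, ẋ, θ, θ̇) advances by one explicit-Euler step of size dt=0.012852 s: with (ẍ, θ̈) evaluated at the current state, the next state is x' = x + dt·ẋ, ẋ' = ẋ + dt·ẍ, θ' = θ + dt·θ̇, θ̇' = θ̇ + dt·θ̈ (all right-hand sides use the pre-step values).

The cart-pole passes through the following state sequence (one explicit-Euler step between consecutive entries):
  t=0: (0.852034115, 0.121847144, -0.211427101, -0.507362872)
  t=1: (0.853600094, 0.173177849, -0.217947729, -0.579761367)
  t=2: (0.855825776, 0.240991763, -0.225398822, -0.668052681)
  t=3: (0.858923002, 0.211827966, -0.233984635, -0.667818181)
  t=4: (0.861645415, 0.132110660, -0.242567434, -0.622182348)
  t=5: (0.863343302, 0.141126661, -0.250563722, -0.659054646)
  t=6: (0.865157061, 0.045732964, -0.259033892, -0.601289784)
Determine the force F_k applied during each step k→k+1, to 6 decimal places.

F_0 = 7.524170 N
F_1 = 10.029765 N
F_2 = -4.742345 N
F_3 = -12.455420 N
F_4 = 1.049670 N
F_5 = -14.872652 N

step 0→1:
  ẍ = (ẋ'−ẋ)/dt = (0.173177849−0.121847144)/0.012852 = 3.993986
  θ̈ = (θ̇'−θ̇)/dt = (-0.579761367−-0.507362872)/0.012852 = -5.633247
  sinθ=-0.209855, cosθ=0.977732
  F = (M+m)·ẍ + m·l·cosθ·θ̈ − m·l·sinθ·θ̇² = 8.379358 + -0.863659 − -0.008471 = 7.524170
step 1→2:
  ẍ = (ẋ'−ẋ)/dt = (0.240991763−0.173177849)/0.012852 = 5.276526
  θ̈ = (θ̇'−θ̇)/dt = (-0.668052681−-0.579761367)/0.012852 = -6.869850
  sinθ=-0.216226, cosθ=0.976343
  F = (M+m)·ẍ + m·l·cosθ·θ̈ − m·l·sinθ·θ̇² = 11.070120 + -1.051752 − -0.011396 = 10.029765
step 2→3:
  ẍ = (ẋ'−ẋ)/dt = (0.211827966−0.240991763)/0.012852 = -2.269203
  θ̈ = (θ̇'−θ̇)/dt = (-0.667818181−-0.668052681)/0.012852 = 0.018246
  sinθ=-0.223495, cosθ=0.974705
  F = (M+m)·ẍ + m·l·cosθ·θ̈ − m·l·sinθ·θ̇² = -4.760774 + 0.002789 − -0.015641 = -4.742345
step 3→4:
  ẍ = (ẋ'−ẋ)/dt = (0.132110660−0.211827966)/0.012852 = -6.202716
  θ̈ = (θ̇'−θ̇)/dt = (-0.622182348−-0.667818181)/0.012852 = 3.550874
  sinθ=-0.231855, cosθ=0.972750
  F = (M+m)·ẍ + m·l·cosθ·θ̈ − m·l·sinθ·θ̇² = -13.013261 + 0.541627 − -0.016214 = -12.455420
step 4→5:
  ẍ = (ẋ'−ẋ)/dt = (0.141126661−0.132110660)/0.012852 = 0.701525
  θ̈ = (θ̇'−θ̇)/dt = (-0.659054646−-0.622182348)/0.012852 = -2.868993
  sinθ=-0.240196, cosθ=0.970724
  F = (M+m)·ẍ + m·l·cosθ·θ̈ − m·l·sinθ·θ̇² = 1.471796 + -0.436706 − -0.014580 = 1.049670
step 5→6:
  ẍ = (ẋ'−ẋ)/dt = (0.045732964−0.141126661)/0.012852 = -7.422479
  θ̈ = (θ̇'−θ̇)/dt = (-0.601289784−-0.659054646)/0.012852 = 4.494620
  sinθ=-0.247950, cosθ=0.968773
  F = (M+m)·ẍ + m·l·cosθ·θ̈ − m·l·sinθ·θ̇² = -15.572316 + 0.682776 − -0.016888 = -14.872652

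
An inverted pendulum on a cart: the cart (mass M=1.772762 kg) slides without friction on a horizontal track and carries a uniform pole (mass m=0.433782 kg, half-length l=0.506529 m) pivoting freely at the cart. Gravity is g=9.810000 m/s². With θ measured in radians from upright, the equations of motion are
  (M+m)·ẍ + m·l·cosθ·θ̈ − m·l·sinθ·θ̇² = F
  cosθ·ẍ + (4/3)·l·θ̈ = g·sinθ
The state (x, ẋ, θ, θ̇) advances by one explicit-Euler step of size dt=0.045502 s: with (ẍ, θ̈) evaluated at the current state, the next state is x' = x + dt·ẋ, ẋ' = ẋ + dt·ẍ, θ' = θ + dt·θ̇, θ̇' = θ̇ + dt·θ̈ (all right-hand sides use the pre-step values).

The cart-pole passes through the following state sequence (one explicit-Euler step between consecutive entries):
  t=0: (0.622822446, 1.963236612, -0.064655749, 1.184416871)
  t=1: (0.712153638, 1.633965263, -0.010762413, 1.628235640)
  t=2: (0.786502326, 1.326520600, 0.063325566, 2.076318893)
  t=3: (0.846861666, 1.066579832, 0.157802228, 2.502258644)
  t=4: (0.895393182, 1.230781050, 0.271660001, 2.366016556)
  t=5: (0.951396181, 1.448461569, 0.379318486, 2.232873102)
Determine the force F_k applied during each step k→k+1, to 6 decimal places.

step 0→1:
  ẍ = (ẋ'−ẋ)/dt = (1.633965263−1.963236612)/0.045502 = -7.236415
  θ̈ = (θ̇'−θ̇)/dt = (1.628235640−1.184416871)/0.045502 = 9.753830
  sinθ=-0.064611, cosθ=0.997911
  F = (M+m)·ẍ + m·l·cosθ·θ̈ − m·l·sinθ·θ̇² = -15.967468 + 2.138664 − -0.019915 = -13.808888
step 1→2:
  ẍ = (ẋ'−ẋ)/dt = (1.326520600−1.633965263)/0.045502 = -6.756729
  θ̈ = (θ̇'−θ̇)/dt = (2.076318893−1.628235640)/0.045502 = 9.847551
  sinθ=-0.010762, cosθ=0.999942
  F = (M+m)·ẍ + m·l·cosθ·θ̈ − m·l·sinθ·θ̇² = -14.909019 + 2.163610 − -0.006269 = -12.739140
step 2→3:
  ẍ = (ẋ'−ẋ)/dt = (1.066579832−1.326520600)/0.045502 = -5.712733
  θ̈ = (θ̇'−θ̇)/dt = (2.502258644−2.076318893)/0.045502 = 9.360902
  sinθ=0.063283, cosθ=0.997996
  F = (M+m)·ẍ + m·l·cosθ·θ̈ − m·l·sinθ·θ̇² = -12.605396 + 2.052684 − 0.059945 = -10.612657
step 3→4:
  ẍ = (ẋ'−ẋ)/dt = (1.230781050−1.066579832)/0.045502 = 3.608659
  θ̈ = (θ̇'−θ̇)/dt = (2.366016556−2.502258644)/0.045502 = -2.994200
  sinθ=0.157148, cosθ=0.987575
  F = (M+m)·ẍ + m·l·cosθ·θ̈ − m·l·sinθ·θ̇² = 7.962666 + -0.649721 − 0.216197 = 7.096748
step 4→5:
  ẍ = (ẋ'−ẋ)/dt = (1.448461569−1.230781050)/0.045502 = 4.783977
  θ̈ = (θ̇'−θ̇)/dt = (2.232873102−2.366016556)/0.045502 = -2.926101
  sinθ=0.268331, cosθ=0.963327
  F = (M+m)·ẍ + m·l·cosθ·θ̈ − m·l·sinθ·θ̇² = 10.556056 + -0.619354 − 0.330052 = 9.606650

F_0 = -13.808888 N
F_1 = -12.739140 N
F_2 = -10.612657 N
F_3 = 7.096748 N
F_4 = 9.606650 N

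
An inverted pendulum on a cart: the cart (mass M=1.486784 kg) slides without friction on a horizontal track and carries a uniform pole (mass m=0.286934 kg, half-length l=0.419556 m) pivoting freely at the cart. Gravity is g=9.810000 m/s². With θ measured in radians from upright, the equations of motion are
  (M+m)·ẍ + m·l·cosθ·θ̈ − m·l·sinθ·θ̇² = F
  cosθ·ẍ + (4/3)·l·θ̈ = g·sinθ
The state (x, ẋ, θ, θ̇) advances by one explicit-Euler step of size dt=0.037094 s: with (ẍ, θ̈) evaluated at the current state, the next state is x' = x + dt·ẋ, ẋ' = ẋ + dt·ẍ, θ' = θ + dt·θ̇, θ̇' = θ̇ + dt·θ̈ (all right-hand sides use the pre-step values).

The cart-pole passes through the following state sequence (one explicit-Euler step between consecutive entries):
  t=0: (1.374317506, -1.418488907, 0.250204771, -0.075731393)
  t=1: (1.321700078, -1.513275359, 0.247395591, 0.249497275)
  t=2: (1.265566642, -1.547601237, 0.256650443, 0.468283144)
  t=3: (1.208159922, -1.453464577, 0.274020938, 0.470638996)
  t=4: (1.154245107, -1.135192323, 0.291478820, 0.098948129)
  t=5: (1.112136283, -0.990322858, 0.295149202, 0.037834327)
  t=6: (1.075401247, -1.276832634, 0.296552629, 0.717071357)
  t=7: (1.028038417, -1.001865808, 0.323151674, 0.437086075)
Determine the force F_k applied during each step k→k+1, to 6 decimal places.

step 0→1:
  ẍ = (ẋ'−ẋ)/dt = (-1.513275359−-1.418488907)/0.037094 = -2.555304
  θ̈ = (θ̇'−θ̇)/dt = (0.249497275−-0.075731393)/0.037094 = 8.767689
  sinθ=0.247602, cosθ=0.968862
  F = (M+m)·ẍ + m·l·cosθ·θ̈ − m·l·sinθ·θ̇² = -4.532389 + 1.022631 − 0.000171 = -3.509929
step 1→2:
  ẍ = (ẋ'−ẋ)/dt = (-1.547601237−-1.513275359)/0.037094 = -0.925375
  θ̈ = (θ̇'−θ̇)/dt = (0.468283144−0.249497275)/0.037094 = 5.898147
  sinθ=0.244880, cosθ=0.969553
  F = (M+m)·ẍ + m·l·cosθ·θ̈ − m·l·sinθ·θ̇² = -1.641355 + 0.688429 − 0.001835 = -0.954761
step 2→3:
  ẍ = (ẋ'−ẋ)/dt = (-1.453464577−-1.547601237)/0.037094 = 2.537787
  θ̈ = (θ̇'−θ̇)/dt = (0.470638996−0.468283144)/0.037094 = 0.063510
  sinθ=0.253842, cosθ=0.967246
  F = (M+m)·ẍ + m·l·cosθ·θ̈ − m·l·sinθ·θ̇² = 4.501318 + 0.007395 − 0.006701 = 4.502012
step 3→4:
  ẍ = (ẋ'−ẋ)/dt = (-1.135192323−-1.453464577)/0.037094 = 8.580155
  θ̈ = (θ̇'−θ̇)/dt = (0.098948129−0.470638996)/0.037094 = -10.020242
  sinθ=0.270605, cosθ=0.962691
  F = (M+m)·ẍ + m·l·cosθ·θ̈ − m·l·sinθ·θ̇² = 15.218775 + -1.161280 − 0.007216 = 14.050279
step 4→5:
  ẍ = (ẋ'−ẋ)/dt = (-0.990322858−-1.135192323)/0.037094 = 3.905469
  θ̈ = (θ̇'−θ̇)/dt = (0.037834327−0.098948129)/0.037094 = -1.647539
  sinθ=0.287369, cosθ=0.957820
  F = (M+m)·ẍ + m·l·cosθ·θ̈ − m·l·sinθ·θ̇² = 6.927201 + -0.189973 − 0.000339 = 6.736889
step 5→6:
  ẍ = (ẋ'−ẋ)/dt = (-1.276832634−-0.990322858)/0.037094 = -7.723885
  θ̈ = (θ̇'−θ̇)/dt = (0.717071357−0.037834327)/0.037094 = 18.311237
  sinθ=0.290883, cosθ=0.956759
  F = (M+m)·ẍ + m·l·cosθ·θ̈ − m·l·sinθ·θ̇² = -13.699993 + 2.109075 − 0.000050 = -11.590968
step 6→7:
  ẍ = (ẋ'−ẋ)/dt = (-1.001865808−-1.276832634)/0.037094 = 7.412704
  θ̈ = (θ̇'−θ̇)/dt = (0.437086075−0.717071357)/0.037094 = -7.547994
  sinθ=0.292225, cosθ=0.956350
  F = (M+m)·ẍ + m·l·cosθ·θ̈ − m·l·sinθ·θ̇² = 13.148046 + -0.869001 − 0.018089 = 12.260956

F_0 = -3.509929 N
F_1 = -0.954761 N
F_2 = 4.502012 N
F_3 = 14.050279 N
F_4 = 6.736889 N
F_5 = -11.590968 N
F_6 = 12.260956 N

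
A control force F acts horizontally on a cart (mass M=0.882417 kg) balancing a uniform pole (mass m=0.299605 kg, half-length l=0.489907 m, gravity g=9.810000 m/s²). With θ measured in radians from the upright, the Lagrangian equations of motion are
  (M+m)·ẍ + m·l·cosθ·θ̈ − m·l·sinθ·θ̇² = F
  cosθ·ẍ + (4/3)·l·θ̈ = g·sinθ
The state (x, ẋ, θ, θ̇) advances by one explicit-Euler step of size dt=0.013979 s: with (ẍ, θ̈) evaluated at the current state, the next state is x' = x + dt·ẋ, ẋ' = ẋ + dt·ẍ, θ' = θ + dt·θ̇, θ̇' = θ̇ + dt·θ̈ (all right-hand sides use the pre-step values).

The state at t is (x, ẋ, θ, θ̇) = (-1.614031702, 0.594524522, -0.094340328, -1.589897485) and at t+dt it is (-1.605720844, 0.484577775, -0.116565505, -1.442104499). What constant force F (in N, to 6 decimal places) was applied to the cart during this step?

F = -7.716898 N

ẍ = (ẋ'−ẋ)/dt = (0.484577775−0.594524522)/0.013979 = -7.865137
θ̈ = (θ̇'−θ̇)/dt = (-1.442104499−-1.589897485)/0.013979 = 10.572501
sinθ=-0.094200, cosθ=0.995553
F = (M+m)·ẍ + m·l·cosθ·θ̈ − m·l·sinθ·θ̇² = -9.296765 + 1.544916 − -0.034951 = -7.716898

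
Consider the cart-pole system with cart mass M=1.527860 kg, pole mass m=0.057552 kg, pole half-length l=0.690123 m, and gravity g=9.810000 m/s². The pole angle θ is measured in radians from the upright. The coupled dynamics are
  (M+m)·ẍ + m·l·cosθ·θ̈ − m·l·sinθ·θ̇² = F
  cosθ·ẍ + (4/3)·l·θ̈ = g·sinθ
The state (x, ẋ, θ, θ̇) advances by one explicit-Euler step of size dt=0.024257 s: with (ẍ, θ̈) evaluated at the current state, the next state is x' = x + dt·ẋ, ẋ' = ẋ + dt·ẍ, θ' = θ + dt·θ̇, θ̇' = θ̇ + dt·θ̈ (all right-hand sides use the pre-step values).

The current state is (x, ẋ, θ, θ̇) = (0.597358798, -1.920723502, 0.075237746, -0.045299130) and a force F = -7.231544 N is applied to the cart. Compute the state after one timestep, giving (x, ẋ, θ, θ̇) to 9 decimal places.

(0.550767808, -2.034944716, 0.074138925, 0.097919747)

sinθ=0.075166783, cosθ=0.997170976
temp = (F + m·l·θ̇²·sinθ)/(M+m) = (-7.231544 + 0.000006126)/1.585412 = -4.561298813
θ̈ = (g·sinθ − cosθ·temp)/(l·(4/3 − m·cos²θ/(M+m))) = 5.904228766
ẍ = temp − m·l·θ̈·cosθ/(M+m) = -4.708793911
Euler: x'=0.597358798+0.024257·-1.920723502=0.550767808, ẋ'=-1.920723502+0.024257·-4.708793911=-2.034944716
       θ'=0.075237746+0.024257·-0.045299130=0.074138925, θ̇'=-0.045299130+0.024257·5.904228766=0.097919747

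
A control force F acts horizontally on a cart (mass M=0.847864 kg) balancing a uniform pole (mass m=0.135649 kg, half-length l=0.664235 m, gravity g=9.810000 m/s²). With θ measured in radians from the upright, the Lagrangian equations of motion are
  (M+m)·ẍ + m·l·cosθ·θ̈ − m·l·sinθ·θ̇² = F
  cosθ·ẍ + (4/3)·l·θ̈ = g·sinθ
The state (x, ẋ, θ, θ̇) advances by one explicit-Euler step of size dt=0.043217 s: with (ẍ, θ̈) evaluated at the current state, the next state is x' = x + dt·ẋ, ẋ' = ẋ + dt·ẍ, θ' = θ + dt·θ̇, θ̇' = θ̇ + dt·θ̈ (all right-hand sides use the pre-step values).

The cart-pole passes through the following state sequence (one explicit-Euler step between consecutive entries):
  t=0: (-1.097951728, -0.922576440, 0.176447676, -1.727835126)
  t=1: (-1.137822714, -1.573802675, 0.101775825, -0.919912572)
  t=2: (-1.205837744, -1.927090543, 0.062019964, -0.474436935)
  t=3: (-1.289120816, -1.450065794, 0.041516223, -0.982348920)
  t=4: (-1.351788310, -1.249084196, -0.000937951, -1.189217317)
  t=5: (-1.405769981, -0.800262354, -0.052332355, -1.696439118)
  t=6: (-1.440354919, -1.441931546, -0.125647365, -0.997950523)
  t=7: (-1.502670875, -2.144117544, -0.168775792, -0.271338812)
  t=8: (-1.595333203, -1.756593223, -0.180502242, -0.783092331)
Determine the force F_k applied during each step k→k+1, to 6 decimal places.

step 0→1:
  ẍ = (ẋ'−ẋ)/dt = (-1.573802675−-0.922576440)/0.043217 = -15.068752
  θ̈ = (θ̇'−θ̇)/dt = (-0.919912572−-1.727835126)/0.043217 = 18.694554
  sinθ=0.175534, cosθ=0.984473
  F = (M+m)·ẍ + m·l·cosθ·θ̈ − m·l·sinθ·θ̇² = -14.820313 + 1.658279 − 0.047218 = -13.209252
step 1→2:
  ẍ = (ẋ'−ẋ)/dt = (-1.927090543−-1.573802675)/0.043217 = -8.174743
  θ̈ = (θ̇'−θ̇)/dt = (-0.474436935−-0.919912572)/0.043217 = 10.307880
  sinθ=0.101600, cosθ=0.994825
  F = (M+m)·ẍ + m·l·cosθ·θ̈ − m·l·sinθ·θ̇² = -8.039966 + 0.923963 − 0.007747 = -7.123750
step 2→3:
  ẍ = (ẋ'−ẋ)/dt = (-1.450065794−-1.927090543)/0.043217 = 11.037896
  θ̈ = (θ̇'−θ̇)/dt = (-0.982348920−-0.474436935)/0.043217 = -11.752597
  sinθ=0.061980, cosθ=0.998077
  F = (M+m)·ẍ + m·l·cosθ·θ̈ − m·l·sinθ·θ̇² = 10.855914 + -1.056906 − 0.001257 = 9.797751
step 3→4:
  ẍ = (ẋ'−ẋ)/dt = (-1.249084196−-1.450065794)/0.043217 = 4.650522
  θ̈ = (θ̇'−θ̇)/dt = (-1.189217317−-0.982348920)/0.043217 = -4.786737
  sinθ=0.041504, cosθ=0.999138
  F = (M+m)·ẍ + m·l·cosθ·θ̈ − m·l·sinθ·θ̇² = 4.573849 + -0.430927 − 0.003609 = 4.139313
step 4→5:
  ẍ = (ẋ'−ẋ)/dt = (-0.800262354−-1.249084196)/0.043217 = 10.385308
  θ̈ = (θ̇'−θ̇)/dt = (-1.696439118−-1.189217317)/0.043217 = -11.736627
  sinθ=-0.000938, cosθ=1.000000
  F = (M+m)·ẍ + m·l·cosθ·θ̈ − m·l·sinθ·θ̇² = 10.214085 + -1.057503 − -0.000120 = 9.156702
step 5→6:
  ẍ = (ẋ'−ẋ)/dt = (-1.441931546−-0.800262354)/0.043217 = -14.847611
  θ̈ = (θ̇'−θ̇)/dt = (-0.997950523−-1.696439118)/0.043217 = 16.162357
  sinθ=-0.052308, cosθ=0.998631
  F = (M+m)·ẍ + m·l·cosθ·θ̈ − m·l·sinθ·θ̇² = -14.602818 + 1.454280 − -0.013564 = -13.134974
step 6→7:
  ẍ = (ẋ'−ẋ)/dt = (-2.144117544−-1.441931546)/0.043217 = -16.247912
  θ̈ = (θ̇'−θ̇)/dt = (-0.271338812−-0.997950523)/0.043217 = 16.813099
  sinθ=-0.125317, cosθ=0.992117
  F = (M+m)·ẍ + m·l·cosθ·θ̈ − m·l·sinθ·θ̇² = -15.980032 + 1.502965 − -0.011245 = -14.465822
step 7→8:
  ẍ = (ẋ'−ẋ)/dt = (-1.756593223−-2.144117544)/0.043217 = 8.966942
  θ̈ = (θ̇'−θ̇)/dt = (-0.783092331−-0.271338812)/0.043217 = -11.841486
  sinθ=-0.167976, cosθ=0.985791
  F = (M+m)·ẍ + m·l·cosθ·θ̈ − m·l·sinθ·θ̇² = 8.819104 + -1.051791 − -0.001114 = 7.768427

F_0 = -13.209252 N
F_1 = -7.123750 N
F_2 = 9.797751 N
F_3 = 4.139313 N
F_4 = 9.156702 N
F_5 = -13.134974 N
F_6 = -14.465822 N
F_7 = 7.768427 N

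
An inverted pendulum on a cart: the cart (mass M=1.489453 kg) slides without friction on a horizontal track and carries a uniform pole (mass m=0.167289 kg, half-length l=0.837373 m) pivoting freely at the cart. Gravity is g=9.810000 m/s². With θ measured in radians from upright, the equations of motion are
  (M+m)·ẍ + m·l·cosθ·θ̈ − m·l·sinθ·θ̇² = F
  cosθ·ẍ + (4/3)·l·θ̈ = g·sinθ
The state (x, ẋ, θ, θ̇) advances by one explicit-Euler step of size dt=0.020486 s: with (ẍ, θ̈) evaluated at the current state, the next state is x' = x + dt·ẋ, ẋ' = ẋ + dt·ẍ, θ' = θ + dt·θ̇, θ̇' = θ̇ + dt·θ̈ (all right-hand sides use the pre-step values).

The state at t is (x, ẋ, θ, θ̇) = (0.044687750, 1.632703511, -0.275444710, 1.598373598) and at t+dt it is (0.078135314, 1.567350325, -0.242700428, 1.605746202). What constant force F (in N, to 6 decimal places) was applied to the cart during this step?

F = -5.139388 N

ẍ = (ẋ'−ẋ)/dt = (1.567350325−1.632703511)/0.020486 = -3.190139
θ̈ = (θ̇'−θ̇)/dt = (1.605746202−1.598373598)/0.020486 = 0.359885
sinθ=-0.271975, cosθ=0.962304
F = (M+m)·ẍ + m·l·cosθ·θ̈ − m·l·sinθ·θ̇² = -5.285237 + 0.048513 − -0.097336 = -5.139388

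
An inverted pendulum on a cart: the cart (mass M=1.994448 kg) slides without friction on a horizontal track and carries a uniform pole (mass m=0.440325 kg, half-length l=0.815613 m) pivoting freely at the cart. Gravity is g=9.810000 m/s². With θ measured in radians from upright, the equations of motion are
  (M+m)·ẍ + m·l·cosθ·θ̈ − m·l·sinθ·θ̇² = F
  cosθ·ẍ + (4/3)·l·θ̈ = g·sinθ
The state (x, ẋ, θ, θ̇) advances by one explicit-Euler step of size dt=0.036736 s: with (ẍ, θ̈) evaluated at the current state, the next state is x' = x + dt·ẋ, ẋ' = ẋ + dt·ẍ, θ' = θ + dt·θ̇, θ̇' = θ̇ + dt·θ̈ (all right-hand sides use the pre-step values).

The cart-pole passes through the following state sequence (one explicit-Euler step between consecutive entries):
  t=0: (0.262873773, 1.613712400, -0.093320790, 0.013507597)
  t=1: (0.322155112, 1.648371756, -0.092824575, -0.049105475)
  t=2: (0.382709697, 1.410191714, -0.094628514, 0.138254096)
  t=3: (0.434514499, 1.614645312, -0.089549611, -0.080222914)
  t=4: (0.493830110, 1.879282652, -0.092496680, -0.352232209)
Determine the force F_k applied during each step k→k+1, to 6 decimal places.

F_0 = 1.687696 N
F_1 = -13.962155 N
F_2 = 11.425040 N
F_3 = 14.891193 N

step 0→1:
  ẍ = (ẋ'−ẋ)/dt = (1.648371756−1.613712400)/0.036736 = 0.943471
  θ̈ = (θ̇'−θ̇)/dt = (-0.049105475−0.013507597)/0.036736 = -1.704406
  sinθ=-0.093185, cosθ=0.995649
  F = (M+m)·ẍ + m·l·cosθ·θ̈ − m·l·sinθ·θ̇² = 2.297138 + -0.609448 − -0.000006 = 1.687696
step 1→2:
  ẍ = (ẋ'−ẋ)/dt = (1.410191714−1.648371756)/0.036736 = -6.483560
  θ̈ = (θ̇'−θ̇)/dt = (0.138254096−-0.049105475)/0.036736 = 5.100163
  sinθ=-0.092691, cosθ=0.995695
  F = (M+m)·ẍ + m·l·cosθ·θ̈ − m·l·sinθ·θ̇² = -15.785996 + 1.823760 − -0.000080 = -13.962155
step 2→3:
  ẍ = (ẋ'−ẋ)/dt = (1.614645312−1.410191714)/0.036736 = 5.565483
  θ̈ = (θ̇'−θ̇)/dt = (-0.080222914−0.138254096)/0.036736 = -5.947218
  sinθ=-0.094487, cosθ=0.995526
  F = (M+m)·ẍ + m·l·cosθ·θ̈ − m·l·sinθ·θ̇² = 13.550689 + -2.126297 − -0.000649 = 11.425040
step 3→4:
  ẍ = (ẋ'−ẋ)/dt = (1.879282652−1.614645312)/0.036736 = 7.203760
  θ̈ = (θ̇'−θ̇)/dt = (-0.352232209−-0.080222914)/0.036736 = -7.404434
  sinθ=-0.089430, cosθ=0.995993
  F = (M+m)·ẍ + m·l·cosθ·θ̈ − m·l·sinθ·θ̇² = 17.539521 + -2.648535 − -0.000207 = 14.891193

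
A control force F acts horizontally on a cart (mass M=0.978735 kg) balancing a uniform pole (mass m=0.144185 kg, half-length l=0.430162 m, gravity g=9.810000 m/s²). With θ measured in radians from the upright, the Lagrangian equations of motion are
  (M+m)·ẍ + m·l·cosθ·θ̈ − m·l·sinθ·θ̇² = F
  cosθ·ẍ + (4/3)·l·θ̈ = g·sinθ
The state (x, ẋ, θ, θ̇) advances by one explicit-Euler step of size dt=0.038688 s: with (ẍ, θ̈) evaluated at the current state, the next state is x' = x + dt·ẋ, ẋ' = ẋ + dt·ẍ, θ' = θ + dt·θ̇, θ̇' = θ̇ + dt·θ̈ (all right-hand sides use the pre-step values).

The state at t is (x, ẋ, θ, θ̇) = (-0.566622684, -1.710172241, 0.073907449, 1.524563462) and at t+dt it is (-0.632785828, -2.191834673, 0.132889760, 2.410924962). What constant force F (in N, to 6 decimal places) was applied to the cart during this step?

ẍ = (ẋ'−ẋ)/dt = (-2.191834673−-1.710172241)/0.038688 = -12.449918
θ̈ = (θ̇'−θ̇)/dt = (2.410924962−1.524563462)/0.038688 = 22.910502
sinθ=0.073840, cosθ=0.997270
F = (M+m)·ẍ + m·l·cosθ·θ̈ − m·l·sinθ·θ̇² = -13.980262 + 1.417097 − 0.010645 = -12.573810

F = -12.573810 N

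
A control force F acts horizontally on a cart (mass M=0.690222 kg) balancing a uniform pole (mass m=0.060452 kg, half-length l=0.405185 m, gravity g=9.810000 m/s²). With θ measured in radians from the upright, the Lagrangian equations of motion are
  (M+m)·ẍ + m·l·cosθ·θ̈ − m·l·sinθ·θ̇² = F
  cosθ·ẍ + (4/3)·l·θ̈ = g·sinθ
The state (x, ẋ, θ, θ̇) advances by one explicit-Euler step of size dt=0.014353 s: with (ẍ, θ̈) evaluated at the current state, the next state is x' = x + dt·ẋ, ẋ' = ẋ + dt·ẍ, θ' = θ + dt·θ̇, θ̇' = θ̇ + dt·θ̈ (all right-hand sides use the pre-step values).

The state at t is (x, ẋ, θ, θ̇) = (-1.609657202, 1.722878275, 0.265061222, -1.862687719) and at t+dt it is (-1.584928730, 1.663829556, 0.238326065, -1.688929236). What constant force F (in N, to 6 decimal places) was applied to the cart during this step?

F = -2.824388 N

ẍ = (ẋ'−ẋ)/dt = (1.663829556−1.722878275)/0.014353 = -4.114033
θ̈ = (θ̇'−θ̇)/dt = (-1.688929236−-1.862687719)/0.014353 = 12.106074
sinθ=0.261968, cosθ=0.965076
F = (M+m)·ẍ + m·l·cosθ·θ̈ − m·l·sinθ·θ̇² = -3.088298 + 0.286173 − 0.022263 = -2.824388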